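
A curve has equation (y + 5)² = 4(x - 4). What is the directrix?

Vertex (4, -5); 4p = 4 so p = 1. Opens right.
Directrix is the vertical line x = h − p = 4 − (1) = 3.

x = 3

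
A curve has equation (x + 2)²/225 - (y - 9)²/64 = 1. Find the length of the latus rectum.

128/15

Center (-2, 9). The positive term is the x-term, so the transverse axis is horizontal; a² = 225, b² = 64.
Latus rectum length = 2b²/a = 2·64/15 = 128/15.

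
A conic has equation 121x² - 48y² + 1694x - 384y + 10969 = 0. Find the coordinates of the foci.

(-7, -17) and (-7, 9)

121(x² + 14x) -48(y² + 8y) = -10969
121(x + 7)² -48(y + 4)² = -10969 + 5929 - 768 = -5808
Dividing both sides by -5808: (y + 4)²/121 - (x + 7)²/48 = 1
Hyperbola, center (-7, -4), transverse axis vertical; a² = 121, b² = 48.
c² = a² + b² = 121 + 48 = 169, so c = 13.
Foci lie on the vertical axis through the center: (h, k ± c).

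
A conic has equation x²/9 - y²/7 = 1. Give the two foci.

Center (0, 0). The positive term is the x-term, so the transverse axis is horizontal; a² = 9, b² = 7.
c² = a² + b² = 9 + 7 = 16, so c = 4.
Foci lie on the horizontal axis through the center: (h ± c, k).

(-4, 0) and (4, 0)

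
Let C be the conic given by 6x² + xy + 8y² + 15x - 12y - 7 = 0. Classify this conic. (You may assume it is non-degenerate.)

ellipse

A = 6, B = 1, C = 8.
Discriminant B² − 4AC = 1² − 4·6·8 = -191.
B² − 4AC < 0 ⇒ ellipse.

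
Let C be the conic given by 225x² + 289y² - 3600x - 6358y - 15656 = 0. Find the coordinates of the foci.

Group the x- and y-terms: 225(x² - 16x) + 289(y² - 22y) = 15656
225(x - 8)² + 289(y - 11)² = 15656 + 14400 + 34969 = 65025
Divide by 65025: (x - 8)²/289 + (y - 11)²/225 = 1
Ellipse, center (8, 11), major axis horizontal; a² = 289, b² = 225.
c² = a² - b² = 289 - 225 = 64, so c = 8.
Foci lie on the horizontal axis through the center: (h ± c, k).

(0, 11) and (16, 11)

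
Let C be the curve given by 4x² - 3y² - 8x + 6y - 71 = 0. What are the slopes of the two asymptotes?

2√3/3 and -2√3/3

Group the x- and y-terms: 4(x² - 2x) -3(y² - 2y) = 71
Complete the square in x and y: 4(x - 1)² -3(y - 1)² = 71 + 4 - 3 = 72
Dividing both sides by 72: (x - 1)²/18 - (y - 1)²/24 = 1
Hyperbola, center (1, 1), transverse axis horizontal; a² = 18, b² = 24.
For a horizontal hyperbola the asymptotes have slope ±b/a.
Here that is ±2√6/3√2 = ±2√3/3.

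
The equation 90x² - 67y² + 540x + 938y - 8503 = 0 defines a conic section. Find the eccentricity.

e = √10519/67

Group: 90(x² + 6x) -67(y² - 14y) = 8503
90(x + 3)² -67(y - 7)² = 8503 + 810 - 3283 = 6030
Dividing both sides by 6030: (x + 3)²/67 - (y - 7)²/90 = 1
Hyperbola, center (-3, 7), transverse axis horizontal; a² = 67, b² = 90.
c² = a² + b² = 157, so c = √157.
e = c/a = √157/√67 = √10519/67.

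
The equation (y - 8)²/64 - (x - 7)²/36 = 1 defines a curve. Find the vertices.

(7, 0) and (7, 16)

Center (7, 8). The positive term is the y-term, so the transverse axis is vertical; a² = 64, b² = 36.
a = 8. Vertices at (h, k ± a).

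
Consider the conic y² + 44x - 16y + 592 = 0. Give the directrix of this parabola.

x = -1

Only y is squared. Complete the square in y: (y - 8)² = -44(x + 12).
Vertex (-12, 8); 4p = -44 so p = -11. Opens left.
Directrix is the vertical line x = h − p = -12 − (-11) = -1.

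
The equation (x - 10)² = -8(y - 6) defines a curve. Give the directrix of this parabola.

y = 8

Vertex (10, 6); 4p = -8 so p = -2. Opens down.
Directrix is the horizontal line y = k − p = 6 − (-2) = 8.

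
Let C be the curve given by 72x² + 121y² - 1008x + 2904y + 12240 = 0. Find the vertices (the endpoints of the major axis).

Group: 72(x² - 14x) + 121(y² + 24y) = -12240
Complete the square in x and y: 72(x - 7)² + 121(y + 12)² = -12240 + 3528 + 17424 = 8712
Divide through by 8712 to get (x - 7)²/121 + (y + 12)²/72 = 1.
Ellipse, center (7, -12), major axis horizontal; a² = 121, b² = 72.
a = 11. Vertices at (h ± a, k).

(-4, -12) and (18, -12)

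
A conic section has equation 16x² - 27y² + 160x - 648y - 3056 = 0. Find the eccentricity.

e = √43/4

Rearranging, 16(x² + 10x) -27(y² + 24y) = 3056.
Complete the square in x and y: 16(x + 5)² -27(y + 12)² = 3056 + 400 - 3888 = -432
Divide by -432: (y + 12)²/16 - (x + 5)²/27 = 1
Hyperbola, center (-5, -12), transverse axis vertical; a² = 16, b² = 27.
c² = a² + b² = 43, so c = √43.
e = c/a = √43/4.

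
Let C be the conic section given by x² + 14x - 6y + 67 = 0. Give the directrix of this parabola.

y = 3/2

Only x is squared. Complete the square in x: (x + 7)² = 6(y - 3).
Vertex (-7, 3); 4p = 6 so p = 3/2. Opens up.
Directrix is the horizontal line y = k − p = 3 − (3/2) = 3/2.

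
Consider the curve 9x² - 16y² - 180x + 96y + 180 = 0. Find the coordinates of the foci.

(0, 3) and (20, 3)

Collect terms: 9(x² - 20x) -16(y² - 6y) = -180
Complete the square: 9(x - 10)² -16(y - 3)² = -180 + 900 - 144 = 576
Dividing both sides by 576: (x - 10)²/64 - (y - 3)²/36 = 1
Hyperbola, center (10, 3), transverse axis horizontal; a² = 64, b² = 36.
c² = a² + b² = 64 + 36 = 100, so c = 10.
Foci lie on the horizontal axis through the center: (h ± c, k).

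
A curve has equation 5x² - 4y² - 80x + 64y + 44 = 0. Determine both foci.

Group the x- and y-terms: 5(x² - 16x) -4(y² - 16y) = -44
Complete the square in x and y: 5(x - 8)² -4(y - 8)² = -44 + 320 - 256 = 20
Divide through by 20 to get (x - 8)²/4 - (y - 8)²/5 = 1.
Hyperbola, center (8, 8), transverse axis horizontal; a² = 4, b² = 5.
c² = a² + b² = 4 + 5 = 9, so c = 3.
Foci lie on the horizontal axis through the center: (h ± c, k).

(5, 8) and (11, 8)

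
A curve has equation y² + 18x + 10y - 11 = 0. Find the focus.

(-5/2, -5)

Only y is squared. Complete the square in y: (y + 5)² = -18(x - 2).
Vertex (2, -5); 4p = -18 so p = -9/2. Opens left.
Focus is p units from the vertex along the axis: (h + p, k).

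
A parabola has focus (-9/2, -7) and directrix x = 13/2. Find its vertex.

(1, -7)

The vertex is the midpoint between the focus and the directrix along the axis of symmetry.
Axis is horizontal (directrix is vertical). Vertex x-coordinate = (-9/2 + 13/2)/2 = 1; y-coordinate = -7.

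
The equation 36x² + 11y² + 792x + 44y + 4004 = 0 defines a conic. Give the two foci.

36(x² + 22x) + 11(y² + 4y) = -4004
36(x + 11)² + 11(y + 2)² = -4004 + 4356 + 44 = 396
Divide through by 396 to get (x + 11)²/11 + (y + 2)²/36 = 1.
Ellipse, center (-11, -2), major axis vertical; a² = 36, b² = 11.
c² = a² - b² = 36 - 11 = 25, so c = 5.
Foci lie on the vertical axis through the center: (h, k ± c).

(-11, -7) and (-11, 3)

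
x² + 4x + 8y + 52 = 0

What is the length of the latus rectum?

Only x is squared. Complete the square in x: (x + 2)² = -8(y + 6).
Vertex (-2, -6); 4p = -8 so p = -2. Opens down.
Latus rectum length = |4p| = 8.

8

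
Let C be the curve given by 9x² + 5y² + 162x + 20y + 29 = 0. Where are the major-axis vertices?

Group: 9(x² + 18x) + 5(y² + 4y) = -29
9(x + 9)² + 5(y + 2)² = -29 + 729 + 20 = 720
Dividing both sides by 720: (x + 9)²/80 + (y + 2)²/144 = 1
Ellipse, center (-9, -2), major axis vertical; a² = 144, b² = 80.
a = 12. Vertices at (h, k ± a).

(-9, -14) and (-9, 10)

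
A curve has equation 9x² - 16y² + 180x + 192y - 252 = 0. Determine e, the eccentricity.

Collect terms: 9(x² + 20x) -16(y² - 12y) = 252
Completing the square gives 9(x + 10)² -16(y - 6)² = 252 + 900 - 576 = 576.
Dividing both sides by 576: (x + 10)²/64 - (y - 6)²/36 = 1
Hyperbola, center (-10, 6), transverse axis horizontal; a² = 64, b² = 36.
c² = a² + b² = 100, so c = 10.
e = c/a = 10/8 = 5/4.

e = 5/4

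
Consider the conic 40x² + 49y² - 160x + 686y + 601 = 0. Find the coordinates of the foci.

Rearranging, 40(x² - 4x) + 49(y² + 14y) = -601.
Complete the square: 40(x - 2)² + 49(y + 7)² = -601 + 160 + 2401 = 1960
Divide through by 1960 to get (x - 2)²/49 + (y + 7)²/40 = 1.
Ellipse, center (2, -7), major axis horizontal; a² = 49, b² = 40.
c² = a² - b² = 49 - 40 = 9, so c = 3.
Foci lie on the horizontal axis through the center: (h ± c, k).

(-1, -7) and (5, -7)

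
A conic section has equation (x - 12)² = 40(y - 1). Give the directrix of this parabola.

y = -9

Vertex (12, 1); 4p = 40 so p = 10. Opens up.
Directrix is the horizontal line y = k − p = 1 − (10) = -9.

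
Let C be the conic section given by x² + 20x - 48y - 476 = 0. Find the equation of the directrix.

Only x is squared. Complete the square in x: (x + 10)² = 48(y + 12).
Vertex (-10, -12); 4p = 48 so p = 12. Opens up.
Directrix is the horizontal line y = k − p = -12 − (12) = -24.

y = -24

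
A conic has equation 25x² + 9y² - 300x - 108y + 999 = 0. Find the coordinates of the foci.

Collect terms: 25(x² - 12x) + 9(y² - 12y) = -999
25(x - 6)² + 9(y - 6)² = -999 + 900 + 324 = 225
Divide through by 225 to get (x - 6)²/9 + (y - 6)²/25 = 1.
Ellipse, center (6, 6), major axis vertical; a² = 25, b² = 9.
c² = a² - b² = 25 - 9 = 16, so c = 4.
Foci lie on the vertical axis through the center: (h, k ± c).

(6, 2) and (6, 10)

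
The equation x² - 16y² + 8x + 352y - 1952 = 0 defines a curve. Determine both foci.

Rearranging, (x² + 8x) -16(y² - 22y) = 1952.
(x + 4)² -16(y - 11)² = 1952 + 16 - 1936 = 32
Dividing both sides by 32: (x + 4)²/32 - (y - 11)²/2 = 1
Hyperbola, center (-4, 11), transverse axis horizontal; a² = 32, b² = 2.
c² = a² + b² = 32 + 2 = 34, so c = √34.
Foci lie on the horizontal axis through the center: (h ± c, k).

(-4 - √34, 11) and (-4 + √34, 11)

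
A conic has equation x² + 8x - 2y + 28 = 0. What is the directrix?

Only x is squared. Complete the square in x: (x + 4)² = 2(y - 6).
Vertex (-4, 6); 4p = 2 so p = 1/2. Opens up.
Directrix is the horizontal line y = k − p = 6 − (1/2) = 11/2.

y = 11/2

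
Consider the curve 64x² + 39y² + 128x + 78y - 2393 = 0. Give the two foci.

(-1, -6) and (-1, 4)

Group: 64(x² + 2x) + 39(y² + 2y) = 2393
64(x + 1)² + 39(y + 1)² = 2393 + 64 + 39 = 2496
Dividing both sides by 2496: (x + 1)²/39 + (y + 1)²/64 = 1
Ellipse, center (-1, -1), major axis vertical; a² = 64, b² = 39.
c² = a² - b² = 64 - 39 = 25, so c = 5.
Foci lie on the vertical axis through the center: (h, k ± c).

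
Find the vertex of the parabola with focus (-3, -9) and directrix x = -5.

(-4, -9)

The vertex is the midpoint between the focus and the directrix along the axis of symmetry.
Axis is horizontal (directrix is vertical). Vertex x-coordinate = (-3 + (-5))/2 = -4; y-coordinate = -9.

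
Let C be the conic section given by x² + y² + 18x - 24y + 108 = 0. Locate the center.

Collect terms: (x² + 18x) + (y² - 24y) = -108
(x + 9)² + (y - 12)² = -108 + 81 + 144 = 117
So (x + 9)² + (y - 12)² = 117.
Circle centered at (-9, 12) with r² = 117.

(-9, 12)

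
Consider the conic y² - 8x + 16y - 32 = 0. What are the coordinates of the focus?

Only y is squared. Complete the square in y: (y + 8)² = 8(x + 12).
Vertex (-12, -8); 4p = 8 so p = 2. Opens right.
Focus is p units from the vertex along the axis: (h + p, k).

(-10, -8)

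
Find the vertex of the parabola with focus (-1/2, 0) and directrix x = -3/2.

The vertex is the midpoint between the focus and the directrix along the axis of symmetry.
Axis is horizontal (directrix is vertical). Vertex x-coordinate = (-1/2 + (-3/2))/2 = -1; y-coordinate = 0.

(-1, 0)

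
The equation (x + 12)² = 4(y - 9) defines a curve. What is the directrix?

Vertex (-12, 9); 4p = 4 so p = 1. Opens up.
Directrix is the horizontal line y = k − p = 9 − (1) = 8.

y = 8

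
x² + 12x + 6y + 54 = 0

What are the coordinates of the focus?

(-6, -9/2)

Only x is squared. Complete the square in x: (x + 6)² = -6(y + 3).
Vertex (-6, -3); 4p = -6 so p = -3/2. Opens down.
Focus is p units from the vertex along the axis: (h, k + p).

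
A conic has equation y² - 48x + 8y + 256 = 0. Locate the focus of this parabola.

(17, -4)

Only y is squared. Complete the square in y: (y + 4)² = 48(x - 5).
Vertex (5, -4); 4p = 48 so p = 12. Opens right.
Focus is p units from the vertex along the axis: (h + p, k).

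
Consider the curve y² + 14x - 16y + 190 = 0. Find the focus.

(-25/2, 8)

Only y is squared. Complete the square in y: (y - 8)² = -14(x + 9).
Vertex (-9, 8); 4p = -14 so p = -7/2. Opens left.
Focus is p units from the vertex along the axis: (h + p, k).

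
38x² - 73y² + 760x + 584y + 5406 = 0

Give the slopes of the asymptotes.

√2774/73 and -√2774/73

Collect terms: 38(x² + 20x) -73(y² - 8y) = -5406
Completing the square gives 38(x + 10)² -73(y - 4)² = -5406 + 3800 - 1168 = -2774.
Dividing both sides by -2774: (y - 4)²/38 - (x + 10)²/73 = 1
Hyperbola, center (-10, 4), transverse axis vertical; a² = 38, b² = 73.
For a vertical hyperbola the asymptotes have slope ±a/b.
Here that is ±√38/√73 = ±√2774/73.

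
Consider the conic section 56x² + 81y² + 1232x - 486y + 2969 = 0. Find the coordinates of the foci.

(-16, 3) and (-6, 3)

56(x² + 22x) + 81(y² - 6y) = -2969
Complete the square: 56(x + 11)² + 81(y - 3)² = -2969 + 6776 + 729 = 4536
Divide through by 4536 to get (x + 11)²/81 + (y - 3)²/56 = 1.
Ellipse, center (-11, 3), major axis horizontal; a² = 81, b² = 56.
c² = a² - b² = 81 - 56 = 25, so c = 5.
Foci lie on the horizontal axis through the center: (h ± c, k).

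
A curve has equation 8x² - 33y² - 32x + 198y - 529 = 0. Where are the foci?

8(x² - 4x) -33(y² - 6y) = 529
Completing the square gives 8(x - 2)² -33(y - 3)² = 529 + 32 - 297 = 264.
Dividing both sides by 264: (x - 2)²/33 - (y - 3)²/8 = 1
Hyperbola, center (2, 3), transverse axis horizontal; a² = 33, b² = 8.
c² = a² + b² = 33 + 8 = 41, so c = √41.
Foci lie on the horizontal axis through the center: (h ± c, k).

(2 - √41, 3) and (2 + √41, 3)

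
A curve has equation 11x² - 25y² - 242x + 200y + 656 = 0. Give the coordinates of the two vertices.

Rearranging, 11(x² - 22x) -25(y² - 8y) = -656.
Completing the square gives 11(x - 11)² -25(y - 4)² = -656 + 1331 - 400 = 275.
Divide through by 275 to get (x - 11)²/25 - (y - 4)²/11 = 1.
Hyperbola, center (11, 4), transverse axis horizontal; a² = 25, b² = 11.
a = 5. Vertices at (h ± a, k).

(6, 4) and (16, 4)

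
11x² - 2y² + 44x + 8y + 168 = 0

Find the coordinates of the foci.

(-2, 2 - √78) and (-2, 2 + √78)

Group the x- and y-terms: 11(x² + 4x) -2(y² - 4y) = -168
11(x + 2)² -2(y - 2)² = -168 + 44 - 8 = -132
Divide through by -132 to get (y - 2)²/66 - (x + 2)²/12 = 1.
Hyperbola, center (-2, 2), transverse axis vertical; a² = 66, b² = 12.
c² = a² + b² = 66 + 12 = 78, so c = √78.
Foci lie on the vertical axis through the center: (h, k ± c).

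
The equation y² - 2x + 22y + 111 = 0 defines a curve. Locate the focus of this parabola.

Only y is squared. Complete the square in y: (y + 11)² = 2(x + 5).
Vertex (-5, -11); 4p = 2 so p = 1/2. Opens right.
Focus is p units from the vertex along the axis: (h + p, k).

(-9/2, -11)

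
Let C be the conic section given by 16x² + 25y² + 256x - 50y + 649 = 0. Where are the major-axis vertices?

Collect terms: 16(x² + 16x) + 25(y² - 2y) = -649
16(x + 8)² + 25(y - 1)² = -649 + 1024 + 25 = 400
Divide by 400: (x + 8)²/25 + (y - 1)²/16 = 1
Ellipse, center (-8, 1), major axis horizontal; a² = 25, b² = 16.
a = 5. Vertices at (h ± a, k).

(-13, 1) and (-3, 1)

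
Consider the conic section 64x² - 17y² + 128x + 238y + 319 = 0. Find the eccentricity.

Group: 64(x² + 2x) -17(y² - 14y) = -319
Complete the square: 64(x + 1)² -17(y - 7)² = -319 + 64 - 833 = -1088
Divide through by -1088 to get (y - 7)²/64 - (x + 1)²/17 = 1.
Hyperbola, center (-1, 7), transverse axis vertical; a² = 64, b² = 17.
c² = a² + b² = 81, so c = 9.
e = c/a = 9/8.

e = 9/8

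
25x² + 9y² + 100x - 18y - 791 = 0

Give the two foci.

(-2, -7) and (-2, 9)

Group: 25(x² + 4x) + 9(y² - 2y) = 791
25(x + 2)² + 9(y - 1)² = 791 + 100 + 9 = 900
Divide through by 900 to get (x + 2)²/36 + (y - 1)²/100 = 1.
Ellipse, center (-2, 1), major axis vertical; a² = 100, b² = 36.
c² = a² - b² = 100 - 36 = 64, so c = 8.
Foci lie on the vertical axis through the center: (h, k ± c).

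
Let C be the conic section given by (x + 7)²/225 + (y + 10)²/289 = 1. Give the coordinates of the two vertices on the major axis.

Center (-7, -10). The larger denominator 289 sits under the y-term, so the major axis is vertical; a² = 289, b² = 225.
a = 17. Vertices at (h, k ± a).

(-7, -27) and (-7, 7)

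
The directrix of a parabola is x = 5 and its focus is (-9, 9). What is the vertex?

The vertex is the midpoint between the focus and the directrix along the axis of symmetry.
Axis is horizontal (directrix is vertical). Vertex x-coordinate = (-9 + 5)/2 = -2; y-coordinate = 9.

(-2, 9)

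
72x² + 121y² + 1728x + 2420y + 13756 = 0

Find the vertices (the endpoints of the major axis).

Rearranging, 72(x² + 24x) + 121(y² + 20y) = -13756.
72(x + 12)² + 121(y + 10)² = -13756 + 10368 + 12100 = 8712
Dividing both sides by 8712: (x + 12)²/121 + (y + 10)²/72 = 1
Ellipse, center (-12, -10), major axis horizontal; a² = 121, b² = 72.
a = 11. Vertices at (h ± a, k).

(-23, -10) and (-1, -10)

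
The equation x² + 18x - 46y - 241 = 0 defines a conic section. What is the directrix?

Only x is squared. Complete the square in x: (x + 9)² = 46(y + 7).
Vertex (-9, -7); 4p = 46 so p = 23/2. Opens up.
Directrix is the horizontal line y = k − p = -7 − (23/2) = -37/2.

y = -37/2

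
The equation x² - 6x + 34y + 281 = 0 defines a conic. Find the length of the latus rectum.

34

Only x is squared. Complete the square in x: (x - 3)² = -34(y + 8).
Vertex (3, -8); 4p = -34 so p = -17/2. Opens down.
Latus rectum length = |4p| = 34.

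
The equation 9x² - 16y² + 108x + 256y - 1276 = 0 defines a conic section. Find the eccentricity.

9(x² + 12x) -16(y² - 16y) = 1276
Complete the square: 9(x + 6)² -16(y - 8)² = 1276 + 324 - 1024 = 576
Divide through by 576 to get (x + 6)²/64 - (y - 8)²/36 = 1.
Hyperbola, center (-6, 8), transverse axis horizontal; a² = 64, b² = 36.
c² = a² + b² = 100, so c = 10.
e = c/a = 10/8 = 5/4.

e = 5/4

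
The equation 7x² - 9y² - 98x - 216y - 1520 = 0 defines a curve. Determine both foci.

Group: 7(x² - 14x) -9(y² + 24y) = 1520
Complete the square: 7(x - 7)² -9(y + 12)² = 1520 + 343 - 1296 = 567
Divide through by 567 to get (x - 7)²/81 - (y + 12)²/63 = 1.
Hyperbola, center (7, -12), transverse axis horizontal; a² = 81, b² = 63.
c² = a² + b² = 81 + 63 = 144, so c = 12.
Foci lie on the horizontal axis through the center: (h ± c, k).

(-5, -12) and (19, -12)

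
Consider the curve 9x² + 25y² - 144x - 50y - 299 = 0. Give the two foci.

(0, 1) and (16, 1)

9(x² - 16x) + 25(y² - 2y) = 299
Complete the square: 9(x - 8)² + 25(y - 1)² = 299 + 576 + 25 = 900
Divide through by 900 to get (x - 8)²/100 + (y - 1)²/36 = 1.
Ellipse, center (8, 1), major axis horizontal; a² = 100, b² = 36.
c² = a² - b² = 100 - 36 = 64, so c = 8.
Foci lie on the horizontal axis through the center: (h ± c, k).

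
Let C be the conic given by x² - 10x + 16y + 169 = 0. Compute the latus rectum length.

16

Only x is squared. Complete the square in x: (x - 5)² = -16(y + 9).
Vertex (5, -9); 4p = -16 so p = -4. Opens down.
Latus rectum length = |4p| = 16.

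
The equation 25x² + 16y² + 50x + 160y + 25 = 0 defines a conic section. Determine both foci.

25(x² + 2x) + 16(y² + 10y) = -25
25(x + 1)² + 16(y + 5)² = -25 + 25 + 400 = 400
Dividing both sides by 400: (x + 1)²/16 + (y + 5)²/25 = 1
Ellipse, center (-1, -5), major axis vertical; a² = 25, b² = 16.
c² = a² - b² = 25 - 16 = 9, so c = 3.
Foci lie on the vertical axis through the center: (h, k ± c).

(-1, -8) and (-1, -2)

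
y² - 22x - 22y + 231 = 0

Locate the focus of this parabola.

(21/2, 11)

Only y is squared. Complete the square in y: (y - 11)² = 22(x - 5).
Vertex (5, 11); 4p = 22 so p = 11/2. Opens right.
Focus is p units from the vertex along the axis: (h + p, k).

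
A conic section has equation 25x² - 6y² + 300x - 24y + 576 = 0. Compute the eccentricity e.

e = √186/6

Collect terms: 25(x² + 12x) -6(y² + 4y) = -576
Complete the square: 25(x + 6)² -6(y + 2)² = -576 + 900 - 24 = 300
Dividing both sides by 300: (x + 6)²/12 - (y + 2)²/50 = 1
Hyperbola, center (-6, -2), transverse axis horizontal; a² = 12, b² = 50.
c² = a² + b² = 62, so c = √62.
e = c/a = √62/2√3 = √186/6.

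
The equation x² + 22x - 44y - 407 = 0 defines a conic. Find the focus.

(-11, -1)

Only x is squared. Complete the square in x: (x + 11)² = 44(y + 12).
Vertex (-11, -12); 4p = 44 so p = 11. Opens up.
Focus is p units from the vertex along the axis: (h, k + p).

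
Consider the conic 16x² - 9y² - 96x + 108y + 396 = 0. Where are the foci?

(3, -4) and (3, 16)

Group the x- and y-terms: 16(x² - 6x) -9(y² - 12y) = -396
16(x - 3)² -9(y - 6)² = -396 + 144 - 324 = -576
Divide through by -576 to get (y - 6)²/64 - (x - 3)²/36 = 1.
Hyperbola, center (3, 6), transverse axis vertical; a² = 64, b² = 36.
c² = a² + b² = 64 + 36 = 100, so c = 10.
Foci lie on the vertical axis through the center: (h, k ± c).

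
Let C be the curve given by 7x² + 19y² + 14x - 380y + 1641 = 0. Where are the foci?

Rearranging, 7(x² + 2x) + 19(y² - 20y) = -1641.
Completing the square gives 7(x + 1)² + 19(y - 10)² = -1641 + 7 + 1900 = 266.
Dividing both sides by 266: (x + 1)²/38 + (y - 10)²/14 = 1
Ellipse, center (-1, 10), major axis horizontal; a² = 38, b² = 14.
c² = a² - b² = 38 - 14 = 24, so c = 2√6.
Foci lie on the horizontal axis through the center: (h ± c, k).

(-1 - 2√6, 10) and (-1 + 2√6, 10)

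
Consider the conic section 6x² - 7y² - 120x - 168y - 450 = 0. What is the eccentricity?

e = √91/7

Group the x- and y-terms: 6(x² - 20x) -7(y² + 24y) = 450
6(x - 10)² -7(y + 12)² = 450 + 600 - 1008 = 42
Divide by 42: (x - 10)²/7 - (y + 12)²/6 = 1
Hyperbola, center (10, -12), transverse axis horizontal; a² = 7, b² = 6.
c² = a² + b² = 13, so c = √13.
e = c/a = √13/√7 = √91/7.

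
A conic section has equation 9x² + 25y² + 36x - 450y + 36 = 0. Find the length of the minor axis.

Group the x- and y-terms: 9(x² + 4x) + 25(y² - 18y) = -36
Completing the square gives 9(x + 2)² + 25(y - 9)² = -36 + 36 + 2025 = 2025.
Divide by 2025: (x + 2)²/225 + (y - 9)²/81 = 1
Ellipse, center (-2, 9), major axis horizontal; a² = 225, b² = 81.
b² = 81 so b = 9; the minor axis has length 2b = 18.

18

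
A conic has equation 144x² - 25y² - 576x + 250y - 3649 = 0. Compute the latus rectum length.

288/5

144(x² - 4x) -25(y² - 10y) = 3649
Complete the square: 144(x - 2)² -25(y - 5)² = 3649 + 576 - 625 = 3600
Dividing both sides by 3600: (x - 2)²/25 - (y - 5)²/144 = 1
Hyperbola, center (2, 5), transverse axis horizontal; a² = 25, b² = 144.
Latus rectum length = 2b²/a = 2·144/5 = 288/5.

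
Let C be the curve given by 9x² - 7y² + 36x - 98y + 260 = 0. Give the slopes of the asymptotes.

Group: 9(x² + 4x) -7(y² + 14y) = -260
Complete the square in x and y: 9(x + 2)² -7(y + 7)² = -260 + 36 - 343 = -567
Divide by -567: (y + 7)²/81 - (x + 2)²/63 = 1
Hyperbola, center (-2, -7), transverse axis vertical; a² = 81, b² = 63.
For a vertical hyperbola the asymptotes have slope ±a/b.
Here that is ±9/3√7 = ±3√7/7.

3√7/7 and -3√7/7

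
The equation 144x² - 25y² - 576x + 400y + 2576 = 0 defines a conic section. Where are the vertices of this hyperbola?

Group: 144(x² - 4x) -25(y² - 16y) = -2576
Complete the square: 144(x - 2)² -25(y - 8)² = -2576 + 576 - 1600 = -3600
Divide by -3600: (y - 8)²/144 - (x - 2)²/25 = 1
Hyperbola, center (2, 8), transverse axis vertical; a² = 144, b² = 25.
a = 12. Vertices at (h, k ± a).

(2, -4) and (2, 20)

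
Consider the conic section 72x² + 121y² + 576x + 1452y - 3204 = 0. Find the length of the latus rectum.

Group the x- and y-terms: 72(x² + 8x) + 121(y² + 12y) = 3204
Complete the square in x and y: 72(x + 4)² + 121(y + 6)² = 3204 + 1152 + 4356 = 8712
Divide by 8712: (x + 4)²/121 + (y + 6)²/72 = 1
Ellipse, center (-4, -6), major axis horizontal; a² = 121, b² = 72.
Latus rectum length = 2b²/a = 2·72/11 = 144/11.

144/11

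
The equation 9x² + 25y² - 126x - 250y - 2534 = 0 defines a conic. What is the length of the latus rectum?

72/5

Rearranging, 9(x² - 14x) + 25(y² - 10y) = 2534.
Complete the square: 9(x - 7)² + 25(y - 5)² = 2534 + 441 + 625 = 3600
Dividing both sides by 3600: (x - 7)²/400 + (y - 5)²/144 = 1
Ellipse, center (7, 5), major axis horizontal; a² = 400, b² = 144.
Latus rectum length = 2b²/a = 2·144/20 = 72/5.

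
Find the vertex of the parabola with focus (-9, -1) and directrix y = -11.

The vertex is the midpoint between the focus and the directrix along the axis of symmetry.
Axis is vertical (directrix is horizontal). Vertex y-coordinate = (-1 + (-11))/2 = -6; x-coordinate = -9.

(-9, -6)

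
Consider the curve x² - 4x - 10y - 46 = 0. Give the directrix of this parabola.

y = -15/2

Only x is squared. Complete the square in x: (x - 2)² = 10(y + 5).
Vertex (2, -5); 4p = 10 so p = 5/2. Opens up.
Directrix is the horizontal line y = k − p = -5 − (5/2) = -15/2.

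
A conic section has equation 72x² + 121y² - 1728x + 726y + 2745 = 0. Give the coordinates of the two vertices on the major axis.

(1, -3) and (23, -3)

Rearranging, 72(x² - 24x) + 121(y² + 6y) = -2745.
Completing the square gives 72(x - 12)² + 121(y + 3)² = -2745 + 10368 + 1089 = 8712.
Dividing both sides by 8712: (x - 12)²/121 + (y + 3)²/72 = 1
Ellipse, center (12, -3), major axis horizontal; a² = 121, b² = 72.
a = 11. Vertices at (h ± a, k).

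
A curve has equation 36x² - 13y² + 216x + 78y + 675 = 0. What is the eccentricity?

36(x² + 6x) -13(y² - 6y) = -675
Completing the square gives 36(x + 3)² -13(y - 3)² = -675 + 324 - 117 = -468.
Divide by -468: (y - 3)²/36 - (x + 3)²/13 = 1
Hyperbola, center (-3, 3), transverse axis vertical; a² = 36, b² = 13.
c² = a² + b² = 49, so c = 7.
e = c/a = 7/6.

e = 7/6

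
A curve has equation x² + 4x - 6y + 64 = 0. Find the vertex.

Only x is squared. Complete the square in x: (x + 2)² = 6(y - 10).
Vertex (-2, 10); 4p = 6 so p = 3/2. Opens up.

(-2, 10)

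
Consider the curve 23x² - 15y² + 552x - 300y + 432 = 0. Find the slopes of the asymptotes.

23(x² + 24x) -15(y² + 20y) = -432
23(x + 12)² -15(y + 10)² = -432 + 3312 - 1500 = 1380
Divide by 1380: (x + 12)²/60 - (y + 10)²/92 = 1
Hyperbola, center (-12, -10), transverse axis horizontal; a² = 60, b² = 92.
For a horizontal hyperbola the asymptotes have slope ±b/a.
Here that is ±2√23/2√15 = ±√345/15.

√345/15 and -√345/15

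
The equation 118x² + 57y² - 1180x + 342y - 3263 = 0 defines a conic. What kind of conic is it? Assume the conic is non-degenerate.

No xy term. Coefficients of x² and y² are A = 118, C = 57.
A and C have the same sign but A ≠ C ⇒ ellipse.

ellipse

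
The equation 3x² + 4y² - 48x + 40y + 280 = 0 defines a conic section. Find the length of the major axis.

Collect terms: 3(x² - 16x) + 4(y² + 10y) = -280
Complete the square: 3(x - 8)² + 4(y + 5)² = -280 + 192 + 100 = 12
Divide by 12: (x - 8)²/4 + (y + 5)²/3 = 1
Ellipse, center (8, -5), major axis horizontal; a² = 4, b² = 3.
a² = 4 so a = 2; the major axis has length 2a = 4.

4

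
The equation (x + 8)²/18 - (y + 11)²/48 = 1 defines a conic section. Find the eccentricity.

e = √33/3

Center (-8, -11). The positive term is the x-term, so the transverse axis is horizontal; a² = 18, b² = 48.
c² = a² + b² = 66, so c = √66.
e = c/a = √66/3√2 = √33/3.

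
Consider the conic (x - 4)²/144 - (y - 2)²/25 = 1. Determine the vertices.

(-8, 2) and (16, 2)

Center (4, 2). The positive term is the x-term, so the transverse axis is horizontal; a² = 144, b² = 25.
a = 12. Vertices at (h ± a, k).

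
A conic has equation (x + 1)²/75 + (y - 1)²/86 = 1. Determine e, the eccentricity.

Center (-1, 1). The larger denominator 86 sits under the y-term, so the major axis is vertical; a² = 86, b² = 75.
c² = a² - b² = 11, so c = √11.
e = c/a = √11/√86 = √946/86.

e = √946/86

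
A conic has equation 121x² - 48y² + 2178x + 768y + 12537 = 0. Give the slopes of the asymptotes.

Group: 121(x² + 18x) -48(y² - 16y) = -12537
Completing the square gives 121(x + 9)² -48(y - 8)² = -12537 + 9801 - 3072 = -5808.
Divide by -5808: (y - 8)²/121 - (x + 9)²/48 = 1
Hyperbola, center (-9, 8), transverse axis vertical; a² = 121, b² = 48.
For a vertical hyperbola the asymptotes have slope ±a/b.
Here that is ±11/4√3 = ±11√3/12.

11√3/12 and -11√3/12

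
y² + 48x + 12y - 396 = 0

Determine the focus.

(-3, -6)

Only y is squared. Complete the square in y: (y + 6)² = -48(x - 9).
Vertex (9, -6); 4p = -48 so p = -12. Opens left.
Focus is p units from the vertex along the axis: (h + p, k).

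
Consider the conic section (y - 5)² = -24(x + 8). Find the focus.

Vertex (-8, 5); 4p = -24 so p = -6. Opens left.
Focus is p units from the vertex along the axis: (h + p, k).

(-14, 5)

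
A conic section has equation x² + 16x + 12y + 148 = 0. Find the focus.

Only x is squared. Complete the square in x: (x + 8)² = -12(y + 7).
Vertex (-8, -7); 4p = -12 so p = -3. Opens down.
Focus is p units from the vertex along the axis: (h, k + p).

(-8, -10)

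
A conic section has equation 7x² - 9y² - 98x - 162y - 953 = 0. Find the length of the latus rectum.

14

Group: 7(x² - 14x) -9(y² + 18y) = 953
Completing the square gives 7(x - 7)² -9(y + 9)² = 953 + 343 - 729 = 567.
Divide through by 567 to get (x - 7)²/81 - (y + 9)²/63 = 1.
Hyperbola, center (7, -9), transverse axis horizontal; a² = 81, b² = 63.
Latus rectum length = 2b²/a = 2·63/9 = 14.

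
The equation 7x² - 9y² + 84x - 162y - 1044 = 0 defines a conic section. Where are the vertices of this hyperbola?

(-15, -9) and (3, -9)

Group the x- and y-terms: 7(x² + 12x) -9(y² + 18y) = 1044
Complete the square in x and y: 7(x + 6)² -9(y + 9)² = 1044 + 252 - 729 = 567
Divide through by 567 to get (x + 6)²/81 - (y + 9)²/63 = 1.
Hyperbola, center (-6, -9), transverse axis horizontal; a² = 81, b² = 63.
a = 9. Vertices at (h ± a, k).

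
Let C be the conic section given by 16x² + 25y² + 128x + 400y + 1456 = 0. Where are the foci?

Rearranging, 16(x² + 8x) + 25(y² + 16y) = -1456.
16(x + 4)² + 25(y + 8)² = -1456 + 256 + 1600 = 400
Dividing both sides by 400: (x + 4)²/25 + (y + 8)²/16 = 1
Ellipse, center (-4, -8), major axis horizontal; a² = 25, b² = 16.
c² = a² - b² = 25 - 16 = 9, so c = 3.
Foci lie on the horizontal axis through the center: (h ± c, k).

(-7, -8) and (-1, -8)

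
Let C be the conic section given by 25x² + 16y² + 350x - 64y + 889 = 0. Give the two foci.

(-7, -1) and (-7, 5)

Rearranging, 25(x² + 14x) + 16(y² - 4y) = -889.
Complete the square in x and y: 25(x + 7)² + 16(y - 2)² = -889 + 1225 + 64 = 400
Divide through by 400 to get (x + 7)²/16 + (y - 2)²/25 = 1.
Ellipse, center (-7, 2), major axis vertical; a² = 25, b² = 16.
c² = a² - b² = 25 - 16 = 9, so c = 3.
Foci lie on the vertical axis through the center: (h, k ± c).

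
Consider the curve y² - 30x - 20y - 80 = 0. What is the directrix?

Only y is squared. Complete the square in y: (y - 10)² = 30(x + 6).
Vertex (-6, 10); 4p = 30 so p = 15/2. Opens right.
Directrix is the vertical line x = h − p = -6 − (15/2) = -27/2.

x = -27/2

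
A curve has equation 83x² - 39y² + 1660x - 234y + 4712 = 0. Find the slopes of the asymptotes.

√3237/39 and -√3237/39

Collect terms: 83(x² + 20x) -39(y² + 6y) = -4712
Complete the square in x and y: 83(x + 10)² -39(y + 3)² = -4712 + 8300 - 351 = 3237
Dividing both sides by 3237: (x + 10)²/39 - (y + 3)²/83 = 1
Hyperbola, center (-10, -3), transverse axis horizontal; a² = 39, b² = 83.
For a horizontal hyperbola the asymptotes have slope ±b/a.
Here that is ±√83/√39 = ±√3237/39.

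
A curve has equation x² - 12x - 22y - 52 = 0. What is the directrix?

Only x is squared. Complete the square in x: (x - 6)² = 22(y + 4).
Vertex (6, -4); 4p = 22 so p = 11/2. Opens up.
Directrix is the horizontal line y = k − p = -4 − (11/2) = -19/2.

y = -19/2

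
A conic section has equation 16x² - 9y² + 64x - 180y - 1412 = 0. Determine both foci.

Group: 16(x² + 4x) -9(y² + 20y) = 1412
16(x + 2)² -9(y + 10)² = 1412 + 64 - 900 = 576
Divide by 576: (x + 2)²/36 - (y + 10)²/64 = 1
Hyperbola, center (-2, -10), transverse axis horizontal; a² = 36, b² = 64.
c² = a² + b² = 36 + 64 = 100, so c = 10.
Foci lie on the horizontal axis through the center: (h ± c, k).

(-12, -10) and (8, -10)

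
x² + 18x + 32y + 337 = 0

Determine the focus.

(-9, -16)

Only x is squared. Complete the square in x: (x + 9)² = -32(y + 8).
Vertex (-9, -8); 4p = -32 so p = -8. Opens down.
Focus is p units from the vertex along the axis: (h, k + p).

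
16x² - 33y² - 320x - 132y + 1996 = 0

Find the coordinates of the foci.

Group: 16(x² - 20x) -33(y² + 4y) = -1996
Complete the square in x and y: 16(x - 10)² -33(y + 2)² = -1996 + 1600 - 132 = -528
Divide by -528: (y + 2)²/16 - (x - 10)²/33 = 1
Hyperbola, center (10, -2), transverse axis vertical; a² = 16, b² = 33.
c² = a² + b² = 16 + 33 = 49, so c = 7.
Foci lie on the vertical axis through the center: (h, k ± c).

(10, -9) and (10, 5)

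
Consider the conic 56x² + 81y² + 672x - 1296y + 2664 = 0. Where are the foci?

Group the x- and y-terms: 56(x² + 12x) + 81(y² - 16y) = -2664
Completing the square gives 56(x + 6)² + 81(y - 8)² = -2664 + 2016 + 5184 = 4536.
Divide by 4536: (x + 6)²/81 + (y - 8)²/56 = 1
Ellipse, center (-6, 8), major axis horizontal; a² = 81, b² = 56.
c² = a² - b² = 81 - 56 = 25, so c = 5.
Foci lie on the horizontal axis through the center: (h ± c, k).

(-11, 8) and (-1, 8)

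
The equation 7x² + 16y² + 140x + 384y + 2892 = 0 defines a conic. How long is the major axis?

8

Rearranging, 7(x² + 20x) + 16(y² + 24y) = -2892.
Complete the square: 7(x + 10)² + 16(y + 12)² = -2892 + 700 + 2304 = 112
Dividing both sides by 112: (x + 10)²/16 + (y + 12)²/7 = 1
Ellipse, center (-10, -12), major axis horizontal; a² = 16, b² = 7.
a² = 16 so a = 4; the major axis has length 2a = 8.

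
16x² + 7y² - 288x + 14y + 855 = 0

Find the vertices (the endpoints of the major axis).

Collect terms: 16(x² - 18x) + 7(y² + 2y) = -855
Completing the square gives 16(x - 9)² + 7(y + 1)² = -855 + 1296 + 7 = 448.
Dividing both sides by 448: (x - 9)²/28 + (y + 1)²/64 = 1
Ellipse, center (9, -1), major axis vertical; a² = 64, b² = 28.
a = 8. Vertices at (h, k ± a).

(9, -9) and (9, 7)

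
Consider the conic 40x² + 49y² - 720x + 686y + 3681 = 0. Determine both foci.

(6, -7) and (12, -7)

Group: 40(x² - 18x) + 49(y² + 14y) = -3681
Completing the square gives 40(x - 9)² + 49(y + 7)² = -3681 + 3240 + 2401 = 1960.
Dividing both sides by 1960: (x - 9)²/49 + (y + 7)²/40 = 1
Ellipse, center (9, -7), major axis horizontal; a² = 49, b² = 40.
c² = a² - b² = 49 - 40 = 9, so c = 3.
Foci lie on the horizontal axis through the center: (h ± c, k).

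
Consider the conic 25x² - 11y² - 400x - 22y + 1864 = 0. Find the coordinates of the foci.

(8, -7) and (8, 5)

Group: 25(x² - 16x) -11(y² + 2y) = -1864
Complete the square: 25(x - 8)² -11(y + 1)² = -1864 + 1600 - 11 = -275
Dividing both sides by -275: (y + 1)²/25 - (x - 8)²/11 = 1
Hyperbola, center (8, -1), transverse axis vertical; a² = 25, b² = 11.
c² = a² + b² = 25 + 11 = 36, so c = 6.
Foci lie on the vertical axis through the center: (h, k ± c).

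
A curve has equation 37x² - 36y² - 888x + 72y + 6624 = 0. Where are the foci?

(12, 1 - √73) and (12, 1 + √73)

Collect terms: 37(x² - 24x) -36(y² - 2y) = -6624
Completing the square gives 37(x - 12)² -36(y - 1)² = -6624 + 5328 - 36 = -1332.
Divide by -1332: (y - 1)²/37 - (x - 12)²/36 = 1
Hyperbola, center (12, 1), transverse axis vertical; a² = 37, b² = 36.
c² = a² + b² = 37 + 36 = 73, so c = √73.
Foci lie on the vertical axis through the center: (h, k ± c).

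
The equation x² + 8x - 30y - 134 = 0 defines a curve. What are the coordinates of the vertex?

Only x is squared. Complete the square in x: (x + 4)² = 30(y + 5).
Vertex (-4, -5); 4p = 30 so p = 15/2. Opens up.

(-4, -5)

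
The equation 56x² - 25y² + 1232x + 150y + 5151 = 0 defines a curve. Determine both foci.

Group the x- and y-terms: 56(x² + 22x) -25(y² - 6y) = -5151
Complete the square: 56(x + 11)² -25(y - 3)² = -5151 + 6776 - 225 = 1400
Dividing both sides by 1400: (x + 11)²/25 - (y - 3)²/56 = 1
Hyperbola, center (-11, 3), transverse axis horizontal; a² = 25, b² = 56.
c² = a² + b² = 25 + 56 = 81, so c = 9.
Foci lie on the horizontal axis through the center: (h ± c, k).

(-20, 3) and (-2, 3)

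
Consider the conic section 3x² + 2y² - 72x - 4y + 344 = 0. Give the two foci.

Collect terms: 3(x² - 24x) + 2(y² - 2y) = -344
Completing the square gives 3(x - 12)² + 2(y - 1)² = -344 + 432 + 2 = 90.
Dividing both sides by 90: (x - 12)²/30 + (y - 1)²/45 = 1
Ellipse, center (12, 1), major axis vertical; a² = 45, b² = 30.
c² = a² - b² = 45 - 30 = 15, so c = √15.
Foci lie on the vertical axis through the center: (h, k ± c).

(12, 1 - √15) and (12, 1 + √15)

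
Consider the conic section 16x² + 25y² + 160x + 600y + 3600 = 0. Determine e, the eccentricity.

Rearranging, 16(x² + 10x) + 25(y² + 24y) = -3600.
Complete the square: 16(x + 5)² + 25(y + 12)² = -3600 + 400 + 3600 = 400
Divide by 400: (x + 5)²/25 + (y + 12)²/16 = 1
Ellipse, center (-5, -12), major axis horizontal; a² = 25, b² = 16.
c² = a² - b² = 9, so c = 3.
e = c/a = 3/5.

e = 3/5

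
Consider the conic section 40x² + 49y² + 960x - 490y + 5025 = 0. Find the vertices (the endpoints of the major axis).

Group the x- and y-terms: 40(x² + 24x) + 49(y² - 10y) = -5025
Complete the square: 40(x + 12)² + 49(y - 5)² = -5025 + 5760 + 1225 = 1960
Dividing both sides by 1960: (x + 12)²/49 + (y - 5)²/40 = 1
Ellipse, center (-12, 5), major axis horizontal; a² = 49, b² = 40.
a = 7. Vertices at (h ± a, k).

(-19, 5) and (-5, 5)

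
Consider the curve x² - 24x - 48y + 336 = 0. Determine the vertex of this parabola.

(12, 4)

Only x is squared. Complete the square in x: (x - 12)² = 48(y - 4).
Vertex (12, 4); 4p = 48 so p = 12. Opens up.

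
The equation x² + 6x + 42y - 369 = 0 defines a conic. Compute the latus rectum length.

Only x is squared. Complete the square in x: (x + 3)² = -42(y - 9).
Vertex (-3, 9); 4p = -42 so p = -21/2. Opens down.
Latus rectum length = |4p| = 42.

42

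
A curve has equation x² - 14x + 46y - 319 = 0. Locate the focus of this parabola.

(7, -7/2)

Only x is squared. Complete the square in x: (x - 7)² = -46(y - 8).
Vertex (7, 8); 4p = -46 so p = -23/2. Opens down.
Focus is p units from the vertex along the axis: (h, k + p).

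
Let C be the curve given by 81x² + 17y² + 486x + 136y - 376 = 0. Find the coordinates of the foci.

Group: 81(x² + 6x) + 17(y² + 8y) = 376
Complete the square: 81(x + 3)² + 17(y + 4)² = 376 + 729 + 272 = 1377
Divide by 1377: (x + 3)²/17 + (y + 4)²/81 = 1
Ellipse, center (-3, -4), major axis vertical; a² = 81, b² = 17.
c² = a² - b² = 81 - 17 = 64, so c = 8.
Foci lie on the vertical axis through the center: (h, k ± c).

(-3, -12) and (-3, 4)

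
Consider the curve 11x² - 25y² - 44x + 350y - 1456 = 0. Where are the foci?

(-4, 7) and (8, 7)

Group the x- and y-terms: 11(x² - 4x) -25(y² - 14y) = 1456
11(x - 2)² -25(y - 7)² = 1456 + 44 - 1225 = 275
Divide through by 275 to get (x - 2)²/25 - (y - 7)²/11 = 1.
Hyperbola, center (2, 7), transverse axis horizontal; a² = 25, b² = 11.
c² = a² + b² = 25 + 11 = 36, so c = 6.
Foci lie on the horizontal axis through the center: (h ± c, k).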